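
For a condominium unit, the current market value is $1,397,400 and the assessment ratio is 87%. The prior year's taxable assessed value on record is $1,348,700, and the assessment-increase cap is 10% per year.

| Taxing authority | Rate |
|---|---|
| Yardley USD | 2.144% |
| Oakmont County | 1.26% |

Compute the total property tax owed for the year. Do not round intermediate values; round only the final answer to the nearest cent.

$41,383.72

Uncapped assessed value = $1,397,400 × 0.87 = $1,215,738
Cap limit = $1,348,700 × 1.1 = $1,483,570
Taxable assessed value = min($1,215,738, $1,483,570) = $1,215,738 (cap does not bind)
Yardley USD: $1,215,738 × 0.02144 = $26,065.42272
Oakmont County: $1,215,738 × 0.0126 = $15,318.2988
Total = $41,383.72152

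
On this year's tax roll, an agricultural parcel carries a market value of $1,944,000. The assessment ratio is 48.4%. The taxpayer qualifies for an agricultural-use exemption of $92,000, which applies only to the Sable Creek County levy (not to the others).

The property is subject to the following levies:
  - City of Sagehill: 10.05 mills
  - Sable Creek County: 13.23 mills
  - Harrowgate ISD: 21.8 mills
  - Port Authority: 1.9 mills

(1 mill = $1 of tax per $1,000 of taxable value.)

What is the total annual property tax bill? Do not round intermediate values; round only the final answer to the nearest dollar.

$42,986

Assessed value = $1,944,000 × 0.484 = $940,896
City of Sagehill: $940,896 × 0.01005 = $9,456.0048
Sable Creek County: ($940,896 − $92,000) × 0.01323 = $848,896 × 0.01323 = $11,230.89408
Harrowgate ISD: $940,896 × 0.0218 = $20,511.5328
Port Authority: $940,896 × 0.0019 = $1,787.7024
Total = $42,986.13408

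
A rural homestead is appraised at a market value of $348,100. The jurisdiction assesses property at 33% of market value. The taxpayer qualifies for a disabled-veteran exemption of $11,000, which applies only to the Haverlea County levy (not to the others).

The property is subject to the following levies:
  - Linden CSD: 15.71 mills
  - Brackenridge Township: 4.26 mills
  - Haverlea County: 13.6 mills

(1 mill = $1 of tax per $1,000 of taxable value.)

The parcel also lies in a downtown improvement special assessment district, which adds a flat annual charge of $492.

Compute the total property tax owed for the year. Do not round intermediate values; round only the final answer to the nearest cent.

Assessed value = $348,100 × 0.33 = $114,873
Linden CSD: $114,873 × 0.01571 = $1,804.65483
Brackenridge Township: $114,873 × 0.00426 = $489.35898
Haverlea County: ($114,873 − $11,000) × 0.0136 = $103,873 × 0.0136 = $1,412.6728
Levies subtotal = $3,706.68661
Total = $3,706.68661 + $492 = $4,198.68661

$4,198.69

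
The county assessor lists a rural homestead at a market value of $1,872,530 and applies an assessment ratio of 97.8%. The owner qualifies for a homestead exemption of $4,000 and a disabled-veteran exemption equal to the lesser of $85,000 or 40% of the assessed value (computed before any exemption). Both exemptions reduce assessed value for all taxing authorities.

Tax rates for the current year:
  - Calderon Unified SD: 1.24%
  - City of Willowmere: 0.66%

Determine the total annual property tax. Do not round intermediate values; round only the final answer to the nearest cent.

Assessed value = $1,872,530 × 0.978 = $1,831,334.34
Disabled-veteran exemption = min($85,000, 40% × $1,831,334.34) = min($85,000, $732,533.736) = $85,000 (dollar cap binds)
Taxable value = $1,831,334.34 − $4,000 − $85,000 = $1,742,334.34
Calderon Unified SD: $1,742,334.34 × 0.0124 = $21,604.945816
City of Willowmere: $1,742,334.34 × 0.0066 = $11,499.406644
Total = $33,104.35246

$33,104.35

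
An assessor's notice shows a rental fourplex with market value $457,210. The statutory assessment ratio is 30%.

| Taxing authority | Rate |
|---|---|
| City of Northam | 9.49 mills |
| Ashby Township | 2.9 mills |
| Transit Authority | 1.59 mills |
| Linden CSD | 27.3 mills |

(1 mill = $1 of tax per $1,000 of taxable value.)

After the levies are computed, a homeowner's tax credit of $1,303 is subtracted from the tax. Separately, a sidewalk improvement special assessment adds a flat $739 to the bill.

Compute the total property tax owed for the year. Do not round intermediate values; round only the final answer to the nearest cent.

Assessed value = $457,210 × 0.3 = $137,163
City of Northam: $137,163 × 0.00949 = $1,301.67687
Ashby Township: $137,163 × 0.0029 = $397.7727
Transit Authority: $137,163 × 0.00159 = $218.08917
Linden CSD: $137,163 × 0.0273 = $3,744.5499
Levies subtotal = $5,662.08864
After credit = $5,662.08864 − $1,303 = $4,359.08864
Total = $4,359.08864 + $739 = $5,098.08864

$5,098.09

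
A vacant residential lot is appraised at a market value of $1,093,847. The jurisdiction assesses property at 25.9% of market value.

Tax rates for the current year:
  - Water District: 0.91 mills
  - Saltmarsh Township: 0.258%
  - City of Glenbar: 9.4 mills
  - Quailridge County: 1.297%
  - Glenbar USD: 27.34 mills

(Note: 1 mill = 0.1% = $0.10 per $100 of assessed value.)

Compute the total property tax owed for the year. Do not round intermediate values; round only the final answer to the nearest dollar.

Assessed value = $1,093,847 × 0.259 = $283,306.373
Water District: $283,306.373 × 0.00091 = $257.80879943
Saltmarsh Township: $283,306.373 × 0.00258 = $730.93044234
City of Glenbar: $283,306.373 × 0.0094 = $2,663.0799062
Quailridge County: $283,306.373 × 0.01297 = $3,674.48365781
Glenbar USD: $283,306.373 × 0.02734 = $7,745.59623782
Total = $15,071.8990436

$15,072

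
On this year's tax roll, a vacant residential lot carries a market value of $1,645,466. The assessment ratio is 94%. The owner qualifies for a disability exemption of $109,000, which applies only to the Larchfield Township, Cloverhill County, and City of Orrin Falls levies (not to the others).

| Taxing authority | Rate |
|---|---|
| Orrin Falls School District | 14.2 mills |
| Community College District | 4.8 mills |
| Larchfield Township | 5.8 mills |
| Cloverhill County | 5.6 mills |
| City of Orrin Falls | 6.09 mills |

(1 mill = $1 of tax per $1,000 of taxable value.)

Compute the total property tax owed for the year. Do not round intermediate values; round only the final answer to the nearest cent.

$54,534.06

Assessed value = $1,645,466 × 0.94 = $1,546,738.04
Orrin Falls School District: $1,546,738.04 × 0.0142 = $21,963.680168
Community College District: $1,546,738.04 × 0.0048 = $7,424.342592
Larchfield Township: ($1,546,738.04 − $109,000) × 0.0058 = $1,437,738.04 × 0.0058 = $8,338.880632
Cloverhill County: ($1,546,738.04 − $109,000) × 0.0056 = $1,437,738.04 × 0.0056 = $8,051.333024
City of Orrin Falls: ($1,546,738.04 − $109,000) × 0.00609 = $1,437,738.04 × 0.00609 = $8,755.8246636
Total = $54,534.0610796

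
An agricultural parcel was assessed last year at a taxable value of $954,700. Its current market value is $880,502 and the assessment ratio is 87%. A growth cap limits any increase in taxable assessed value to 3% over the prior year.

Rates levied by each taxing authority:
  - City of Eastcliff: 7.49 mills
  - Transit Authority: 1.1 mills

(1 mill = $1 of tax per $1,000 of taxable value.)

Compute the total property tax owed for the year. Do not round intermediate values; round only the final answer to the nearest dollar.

Uncapped assessed value = $880,502 × 0.87 = $766,036.74
Cap limit = $954,700 × 1.03 = $983,341
Taxable assessed value = min($766,036.74, $983,341) = $766,036.74 (cap does not bind)
City of Eastcliff: $766,036.74 × 0.00749 = $5,737.6151826
Transit Authority: $766,036.74 × 0.0011 = $842.640414
Total = $6,580.2555966

$6,580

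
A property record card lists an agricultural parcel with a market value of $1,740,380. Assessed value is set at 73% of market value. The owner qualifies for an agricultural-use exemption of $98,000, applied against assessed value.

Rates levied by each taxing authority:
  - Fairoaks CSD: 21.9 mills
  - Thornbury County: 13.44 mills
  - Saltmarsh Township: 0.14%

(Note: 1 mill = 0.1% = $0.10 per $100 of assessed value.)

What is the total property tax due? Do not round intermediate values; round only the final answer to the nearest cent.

Assessed value = $1,740,380 × 0.73 = $1,270,477.4
Taxable value = $1,270,477.4 − $98,000 = $1,172,477.4
Fairoaks CSD: $1,172,477.4 × 0.0219 = $25,677.25506
Thornbury County: $1,172,477.4 × 0.01344 = $15,758.096256
Saltmarsh Township: $1,172,477.4 × 0.0014 = $1,641.46836
Total = $43,076.819676

$43,076.82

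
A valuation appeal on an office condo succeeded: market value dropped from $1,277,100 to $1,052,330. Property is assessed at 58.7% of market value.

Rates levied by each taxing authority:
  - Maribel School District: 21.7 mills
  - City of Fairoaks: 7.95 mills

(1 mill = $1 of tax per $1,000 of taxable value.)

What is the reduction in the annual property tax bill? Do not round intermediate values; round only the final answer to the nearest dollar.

$3,912

Old assessed value = $1,277,100 × 0.587 = $749,657.7
New assessed value = $1,052,330 × 0.587 = $617,717.71
Combined rate = 0.0217 + 0.00795 = 0.02965
Old tax = $749,657.7 × 0.02965 = $22,227.350805
New tax = $617,717.71 × 0.02965 = $18,315.3301015
Reduction = $22,227.350805 − $18,315.3301015 = $3,912.0207035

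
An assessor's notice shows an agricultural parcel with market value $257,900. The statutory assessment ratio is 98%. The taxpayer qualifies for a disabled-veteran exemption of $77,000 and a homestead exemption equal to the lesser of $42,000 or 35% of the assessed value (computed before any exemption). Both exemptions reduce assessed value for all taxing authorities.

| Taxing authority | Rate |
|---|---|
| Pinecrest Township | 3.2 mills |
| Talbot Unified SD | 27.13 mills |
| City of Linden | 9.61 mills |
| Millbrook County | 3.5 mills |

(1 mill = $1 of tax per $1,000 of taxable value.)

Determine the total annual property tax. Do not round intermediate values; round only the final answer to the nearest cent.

$5,809.75

Assessed value = $257,900 × 0.98 = $252,742
Homestead exemption = min($42,000, 35% × $252,742) = min($42,000, $88,459.7) = $42,000 (dollar cap binds)
Taxable value = $252,742 − $77,000 − $42,000 = $133,742
Pinecrest Township: $133,742 × 0.0032 = $427.9744
Talbot Unified SD: $133,742 × 0.02713 = $3,628.42046
City of Linden: $133,742 × 0.00961 = $1,285.26062
Millbrook County: $133,742 × 0.0035 = $468.097
Total = $5,809.75248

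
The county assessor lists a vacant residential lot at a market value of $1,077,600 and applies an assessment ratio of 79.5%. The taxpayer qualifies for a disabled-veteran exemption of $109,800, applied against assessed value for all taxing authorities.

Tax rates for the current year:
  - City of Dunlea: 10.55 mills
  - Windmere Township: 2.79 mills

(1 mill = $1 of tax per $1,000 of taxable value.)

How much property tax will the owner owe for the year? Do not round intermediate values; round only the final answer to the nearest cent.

$9,963.54

Assessed value = $1,077,600 × 0.795 = $856,692
Taxable value = $856,692 − $109,800 = $746,892
City of Dunlea: $746,892 × 0.01055 = $7,879.7106
Windmere Township: $746,892 × 0.00279 = $2,083.82868
Total = $7,879.7106 + $2,083.82868 = $9,963.53928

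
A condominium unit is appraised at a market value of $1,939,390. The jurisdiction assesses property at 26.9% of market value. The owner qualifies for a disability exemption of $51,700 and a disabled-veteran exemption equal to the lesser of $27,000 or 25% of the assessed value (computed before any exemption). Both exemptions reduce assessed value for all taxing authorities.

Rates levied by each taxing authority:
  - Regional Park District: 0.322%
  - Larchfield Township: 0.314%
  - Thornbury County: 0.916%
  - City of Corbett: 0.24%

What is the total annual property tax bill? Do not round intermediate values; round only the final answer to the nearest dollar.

Assessed value = $1,939,390 × 0.269 = $521,695.91
Disabled-veteran exemption = min($27,000, 25% × $521,695.91) = min($27,000, $130,423.9775) = $27,000 (dollar cap binds)
Taxable value = $521,695.91 − $51,700 − $27,000 = $442,995.91
Regional Park District: $442,995.91 × 0.00322 = $1,426.4468302
Larchfield Township: $442,995.91 × 0.00314 = $1,391.0071574
Thornbury County: $442,995.91 × 0.00916 = $4,057.8425356
City of Corbett: $442,995.91 × 0.0024 = $1,063.190184
Total = $7,938.4867072

$7,938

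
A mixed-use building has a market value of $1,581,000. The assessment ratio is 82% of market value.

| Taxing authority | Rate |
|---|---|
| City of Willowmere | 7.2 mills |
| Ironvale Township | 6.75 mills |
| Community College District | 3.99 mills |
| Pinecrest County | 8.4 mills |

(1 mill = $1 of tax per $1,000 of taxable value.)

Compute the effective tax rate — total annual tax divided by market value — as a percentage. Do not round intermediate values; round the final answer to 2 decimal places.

Assessed value = $1,581,000 × 0.82 = $1,296,420
City of Willowmere: $1,296,420 × 0.0072 = $9,334.224
Ironvale Township: $1,296,420 × 0.00675 = $8,750.835
Community College District: $1,296,420 × 0.00399 = $5,172.7158
Pinecrest County: $1,296,420 × 0.0084 = $10,889.928
Total tax = $34,147.7028
Effective rate = $34,147.7028 ÷ $1,581,000 = 2.16% of market value

2.16%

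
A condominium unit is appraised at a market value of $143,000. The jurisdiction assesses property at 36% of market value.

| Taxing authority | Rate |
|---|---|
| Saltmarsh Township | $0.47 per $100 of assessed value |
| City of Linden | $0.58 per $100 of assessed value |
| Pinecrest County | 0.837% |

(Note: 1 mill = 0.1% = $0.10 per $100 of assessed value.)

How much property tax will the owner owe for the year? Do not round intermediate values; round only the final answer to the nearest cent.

Assessed value = $143,000 × 0.36 = $51,480
Saltmarsh Township: $51,480 × 0.0047 = $241.956
City of Linden: $51,480 × 0.0058 = $298.584
Pinecrest County: $51,480 × 0.00837 = $430.8876
Total = $971.4276

$971.43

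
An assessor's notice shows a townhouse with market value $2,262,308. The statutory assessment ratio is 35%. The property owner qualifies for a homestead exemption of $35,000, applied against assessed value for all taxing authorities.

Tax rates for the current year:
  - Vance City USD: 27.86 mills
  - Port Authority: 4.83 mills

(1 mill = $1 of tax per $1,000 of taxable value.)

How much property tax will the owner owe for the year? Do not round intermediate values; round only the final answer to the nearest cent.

$24,740.05

Assessed value = $2,262,308 × 0.35 = $791,807.8
Taxable value = $791,807.8 − $35,000 = $756,807.8
Vance City USD: $756,807.8 × 0.02786 = $21,084.665308
Port Authority: $756,807.8 × 0.00483 = $3,655.381674
Total = $21,084.665308 + $3,655.381674 = $24,740.046982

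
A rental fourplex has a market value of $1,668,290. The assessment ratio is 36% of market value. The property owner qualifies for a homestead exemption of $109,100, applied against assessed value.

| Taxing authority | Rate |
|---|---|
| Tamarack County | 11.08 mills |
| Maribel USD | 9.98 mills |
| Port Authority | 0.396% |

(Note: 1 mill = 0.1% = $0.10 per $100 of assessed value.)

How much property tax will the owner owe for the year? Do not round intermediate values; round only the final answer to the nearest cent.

Assessed value = $1,668,290 × 0.36 = $600,584.4
Taxable value = $600,584.4 − $109,100 = $491,484.4
Tamarack County: $491,484.4 × 0.01108 = $5,445.647152
Maribel USD: $491,484.4 × 0.00998 = $4,905.014312
Port Authority: $491,484.4 × 0.00396 = $1,946.278224
Total = $12,296.939688

$12,296.94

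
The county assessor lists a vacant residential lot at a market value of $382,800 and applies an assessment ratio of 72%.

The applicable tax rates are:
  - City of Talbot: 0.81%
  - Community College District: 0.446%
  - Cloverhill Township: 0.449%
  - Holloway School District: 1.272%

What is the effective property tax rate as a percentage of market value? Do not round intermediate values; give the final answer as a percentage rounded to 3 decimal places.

2.143%

Assessed value = $382,800 × 0.72 = $275,616
City of Talbot: $275,616 × 0.0081 = $2,232.4896
Community College District: $275,616 × 0.00446 = $1,229.24736
Cloverhill Township: $275,616 × 0.00449 = $1,237.51584
Holloway School District: $275,616 × 0.01272 = $3,505.83552
Total tax = $8,205.08832
Effective rate = $8,205.08832 ÷ $382,800 = 2.143% of market value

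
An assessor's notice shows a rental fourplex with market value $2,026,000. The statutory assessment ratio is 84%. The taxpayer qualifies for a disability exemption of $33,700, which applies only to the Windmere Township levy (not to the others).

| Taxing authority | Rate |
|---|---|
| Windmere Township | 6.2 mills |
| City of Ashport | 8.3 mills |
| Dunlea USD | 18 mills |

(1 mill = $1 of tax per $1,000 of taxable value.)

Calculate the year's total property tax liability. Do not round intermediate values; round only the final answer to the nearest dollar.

Assessed value = $2,026,000 × 0.84 = $1,701,840
Windmere Township: ($1,701,840 − $33,700) × 0.0062 = $1,668,140 × 0.0062 = $10,342.468
City of Ashport: $1,701,840 × 0.0083 = $14,125.272
Dunlea USD: $1,701,840 × 0.018 = $30,633.12
Total = $55,100.86

$55,101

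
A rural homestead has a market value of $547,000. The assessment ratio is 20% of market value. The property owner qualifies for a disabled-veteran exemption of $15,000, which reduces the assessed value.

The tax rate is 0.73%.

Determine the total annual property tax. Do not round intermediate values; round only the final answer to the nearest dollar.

$689

Assessed value = $547,000 × 0.2 = $109,400
Taxable value = $109,400 − $15,000 = $94,400
Tax = $94,400 × 0.0073 = $689.12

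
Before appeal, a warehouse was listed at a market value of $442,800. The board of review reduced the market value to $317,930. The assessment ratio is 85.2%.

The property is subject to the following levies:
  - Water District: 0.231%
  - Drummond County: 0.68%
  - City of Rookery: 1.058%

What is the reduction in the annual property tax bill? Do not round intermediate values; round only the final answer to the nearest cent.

Old assessed value = $442,800 × 0.852 = $377,265.6
New assessed value = $317,930 × 0.852 = $270,876.36
Combined rate = 0.00231 + 0.0068 + 0.01058 = 0.01969
Old tax = $377,265.6 × 0.01969 = $7,428.359664
New tax = $270,876.36 × 0.01969 = $5,333.5555284
Reduction = $7,428.359664 − $5,333.5555284 = $2,094.8041356

$2,094.80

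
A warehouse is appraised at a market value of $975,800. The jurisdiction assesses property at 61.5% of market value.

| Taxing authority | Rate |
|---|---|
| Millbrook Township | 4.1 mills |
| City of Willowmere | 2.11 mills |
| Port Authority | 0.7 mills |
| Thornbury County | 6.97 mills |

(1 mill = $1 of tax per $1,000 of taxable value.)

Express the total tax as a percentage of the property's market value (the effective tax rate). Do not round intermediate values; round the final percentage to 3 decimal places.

Assessed value = $975,800 × 0.615 = $600,117
Millbrook Township: $600,117 × 0.0041 = $2,460.4797
City of Willowmere: $600,117 × 0.00211 = $1,266.24687
Port Authority: $600,117 × 0.0007 = $420.0819
Thornbury County: $600,117 × 0.00697 = $4,182.81549
Total tax = $8,329.62396
Effective rate = $8,329.62396 ÷ $975,800 = 0.854% of market value

0.854%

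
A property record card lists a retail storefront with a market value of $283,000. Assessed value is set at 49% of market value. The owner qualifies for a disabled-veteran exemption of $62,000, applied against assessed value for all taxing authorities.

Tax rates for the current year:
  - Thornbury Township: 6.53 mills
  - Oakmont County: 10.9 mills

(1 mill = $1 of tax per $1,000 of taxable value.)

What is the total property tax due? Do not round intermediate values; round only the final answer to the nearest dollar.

$1,336

Assessed value = $283,000 × 0.49 = $138,670
Taxable value = $138,670 − $62,000 = $76,670
Thornbury Township: $76,670 × 0.00653 = $500.6551
Oakmont County: $76,670 × 0.0109 = $835.703
Total = $500.6551 + $835.703 = $1,336.3581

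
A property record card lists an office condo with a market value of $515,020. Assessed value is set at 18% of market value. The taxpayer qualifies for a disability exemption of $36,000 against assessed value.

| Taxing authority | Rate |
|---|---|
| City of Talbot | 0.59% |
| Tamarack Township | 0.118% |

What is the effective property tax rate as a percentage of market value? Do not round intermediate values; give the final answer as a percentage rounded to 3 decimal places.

Assessed value = $515,020 × 0.18 = $92,703.6
Taxable value = $92,703.6 − $36,000 = $56,703.6
City of Talbot: $56,703.6 × 0.0059 = $334.55124
Tamarack Township: $56,703.6 × 0.00118 = $66.910248
Total tax = $401.461488
Effective rate = $401.461488 ÷ $515,020 = 0.078% of market value

0.078%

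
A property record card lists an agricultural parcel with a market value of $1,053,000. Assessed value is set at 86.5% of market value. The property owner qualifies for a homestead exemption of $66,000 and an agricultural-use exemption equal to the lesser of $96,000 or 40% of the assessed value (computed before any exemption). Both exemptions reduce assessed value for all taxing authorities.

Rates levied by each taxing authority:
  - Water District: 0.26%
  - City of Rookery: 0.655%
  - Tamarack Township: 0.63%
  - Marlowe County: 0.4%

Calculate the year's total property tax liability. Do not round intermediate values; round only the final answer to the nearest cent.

$14,565.04

Assessed value = $1,053,000 × 0.865 = $910,845
Agricultural-use exemption = min($96,000, 40% × $910,845) = min($96,000, $364,338) = $96,000 (dollar cap binds)
Taxable value = $910,845 − $66,000 − $96,000 = $748,845
Water District: $748,845 × 0.0026 = $1,946.997
City of Rookery: $748,845 × 0.00655 = $4,904.93475
Tamarack Township: $748,845 × 0.0063 = $4,717.7235
Marlowe County: $748,845 × 0.004 = $2,995.38
Total = $14,565.03525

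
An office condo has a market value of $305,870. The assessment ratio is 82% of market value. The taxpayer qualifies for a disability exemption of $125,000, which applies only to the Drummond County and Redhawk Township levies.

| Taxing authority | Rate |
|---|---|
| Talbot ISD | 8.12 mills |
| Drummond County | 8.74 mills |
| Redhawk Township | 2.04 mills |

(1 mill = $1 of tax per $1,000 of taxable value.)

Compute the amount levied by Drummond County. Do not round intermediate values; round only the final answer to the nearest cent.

$1,099.61

Assessed value = $305,870 × 0.82 = $250,813.4
Drummond County taxable value = $250,813.4 − $125,000 = $125,813.4
Drummond County levy = $125,813.4 × 0.00874 = $1,099.609116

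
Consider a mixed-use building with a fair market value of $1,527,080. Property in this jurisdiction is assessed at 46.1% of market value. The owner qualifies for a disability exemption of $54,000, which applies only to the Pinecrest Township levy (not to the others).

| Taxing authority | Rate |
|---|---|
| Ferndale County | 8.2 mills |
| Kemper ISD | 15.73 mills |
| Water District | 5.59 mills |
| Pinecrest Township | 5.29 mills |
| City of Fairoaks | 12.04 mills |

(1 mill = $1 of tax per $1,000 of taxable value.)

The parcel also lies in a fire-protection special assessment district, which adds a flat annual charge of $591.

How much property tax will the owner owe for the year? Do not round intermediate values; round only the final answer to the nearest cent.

Assessed value = $1,527,080 × 0.461 = $703,983.88
Ferndale County: $703,983.88 × 0.0082 = $5,772.667816
Kemper ISD: $703,983.88 × 0.01573 = $11,073.6664324
Water District: $703,983.88 × 0.00559 = $3,935.2698892
Pinecrest Township: ($703,983.88 − $54,000) × 0.00529 = $649,983.88 × 0.00529 = $3,438.4147252
City of Fairoaks: $703,983.88 × 0.01204 = $8,475.9659152
Levies subtotal = $32,695.984778
Total = $32,695.984778 + $591 = $33,286.984778

$33,286.98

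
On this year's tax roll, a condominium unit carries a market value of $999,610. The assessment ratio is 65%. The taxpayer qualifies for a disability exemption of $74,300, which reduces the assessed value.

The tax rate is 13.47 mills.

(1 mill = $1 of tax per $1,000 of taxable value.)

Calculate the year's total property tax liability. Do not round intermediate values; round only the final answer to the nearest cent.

Assessed value = $999,610 × 0.65 = $649,746.5
Taxable value = $649,746.5 − $74,300 = $575,446.5
Tax = $575,446.5 × 0.01347 = $7,751.264355

$7,751.26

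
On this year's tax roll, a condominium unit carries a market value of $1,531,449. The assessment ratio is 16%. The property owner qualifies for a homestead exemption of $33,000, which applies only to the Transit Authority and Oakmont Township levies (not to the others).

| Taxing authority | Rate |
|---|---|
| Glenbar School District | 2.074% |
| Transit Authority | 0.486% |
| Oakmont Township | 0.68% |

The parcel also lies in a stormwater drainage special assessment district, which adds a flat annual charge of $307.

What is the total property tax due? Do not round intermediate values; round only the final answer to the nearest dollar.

Assessed value = $1,531,449 × 0.16 = $245,031.84
Glenbar School District: $245,031.84 × 0.02074 = $5,081.9603616
Transit Authority: ($245,031.84 − $33,000) × 0.00486 = $212,031.84 × 0.00486 = $1,030.4747424
Oakmont Township: ($245,031.84 − $33,000) × 0.0068 = $212,031.84 × 0.0068 = $1,441.816512
Levies subtotal = $7,554.251616
Total = $7,554.251616 + $307 = $7,861.251616

$7,861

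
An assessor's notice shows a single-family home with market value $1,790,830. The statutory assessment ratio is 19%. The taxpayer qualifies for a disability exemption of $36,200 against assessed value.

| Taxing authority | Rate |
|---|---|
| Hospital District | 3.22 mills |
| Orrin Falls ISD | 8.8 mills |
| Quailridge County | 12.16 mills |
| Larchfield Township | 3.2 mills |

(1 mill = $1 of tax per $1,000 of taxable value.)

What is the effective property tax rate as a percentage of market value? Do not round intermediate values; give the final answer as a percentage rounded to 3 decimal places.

Assessed value = $1,790,830 × 0.19 = $340,257.7
Taxable value = $340,257.7 − $36,200 = $304,057.7
Hospital District: $304,057.7 × 0.00322 = $979.065794
Orrin Falls ISD: $304,057.7 × 0.0088 = $2,675.70776
Quailridge County: $304,057.7 × 0.01216 = $3,697.341632
Larchfield Township: $304,057.7 × 0.0032 = $972.98464
Total tax = $8,325.099826
Effective rate = $8,325.099826 ÷ $1,790,830 = 0.465% of market value

0.465%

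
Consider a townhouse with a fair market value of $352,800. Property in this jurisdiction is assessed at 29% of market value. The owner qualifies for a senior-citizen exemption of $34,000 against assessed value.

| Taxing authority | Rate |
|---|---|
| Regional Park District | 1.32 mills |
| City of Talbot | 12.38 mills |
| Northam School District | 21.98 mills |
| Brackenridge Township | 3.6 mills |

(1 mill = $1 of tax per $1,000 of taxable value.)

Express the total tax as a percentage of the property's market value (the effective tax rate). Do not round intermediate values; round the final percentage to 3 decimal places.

Assessed value = $352,800 × 0.29 = $102,312
Taxable value = $102,312 − $34,000 = $68,312
Regional Park District: $68,312 × 0.00132 = $90.17184
City of Talbot: $68,312 × 0.01238 = $845.70256
Northam School District: $68,312 × 0.02198 = $1,501.49776
Brackenridge Township: $68,312 × 0.0036 = $245.9232
Total tax = $2,683.29536
Effective rate = $2,683.29536 ÷ $352,800 = 0.761% of market value

0.761%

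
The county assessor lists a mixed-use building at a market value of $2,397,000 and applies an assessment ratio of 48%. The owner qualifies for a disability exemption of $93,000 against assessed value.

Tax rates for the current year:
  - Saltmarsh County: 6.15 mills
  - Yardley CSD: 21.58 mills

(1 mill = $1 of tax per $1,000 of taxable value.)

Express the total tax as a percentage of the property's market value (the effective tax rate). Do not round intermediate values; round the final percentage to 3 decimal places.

1.223%

Assessed value = $2,397,000 × 0.48 = $1,150,560
Taxable value = $1,150,560 − $93,000 = $1,057,560
Saltmarsh County: $1,057,560 × 0.00615 = $6,503.994
Yardley CSD: $1,057,560 × 0.02158 = $22,822.1448
Total tax = $29,326.1388
Effective rate = $29,326.1388 ÷ $2,397,000 = 1.223% of market value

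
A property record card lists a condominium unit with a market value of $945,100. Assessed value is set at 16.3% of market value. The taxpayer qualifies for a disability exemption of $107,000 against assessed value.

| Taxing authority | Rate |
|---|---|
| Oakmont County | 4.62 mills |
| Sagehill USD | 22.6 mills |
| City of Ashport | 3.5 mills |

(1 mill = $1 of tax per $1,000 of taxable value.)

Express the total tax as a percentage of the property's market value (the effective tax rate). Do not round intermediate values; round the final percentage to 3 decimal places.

Assessed value = $945,100 × 0.163 = $154,051.3
Taxable value = $154,051.3 − $107,000 = $47,051.3
Oakmont County: $47,051.3 × 0.00462 = $217.377006
Sagehill USD: $47,051.3 × 0.0226 = $1,063.35938
City of Ashport: $47,051.3 × 0.0035 = $164.67955
Total tax = $1,445.415936
Effective rate = $1,445.415936 ÷ $945,100 = 0.153% of market value

0.153%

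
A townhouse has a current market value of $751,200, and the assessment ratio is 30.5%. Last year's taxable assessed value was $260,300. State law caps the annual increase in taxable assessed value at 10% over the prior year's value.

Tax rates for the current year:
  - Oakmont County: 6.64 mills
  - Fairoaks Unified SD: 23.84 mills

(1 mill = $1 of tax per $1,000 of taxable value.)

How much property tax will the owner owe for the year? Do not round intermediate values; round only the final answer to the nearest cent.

$6,983.46

Uncapped assessed value = $751,200 × 0.305 = $229,116
Cap limit = $260,300 × 1.1 = $286,330
Taxable assessed value = min($229,116, $286,330) = $229,116 (cap does not bind)
Oakmont County: $229,116 × 0.00664 = $1,521.33024
Fairoaks Unified SD: $229,116 × 0.02384 = $5,462.12544
Total = $6,983.45568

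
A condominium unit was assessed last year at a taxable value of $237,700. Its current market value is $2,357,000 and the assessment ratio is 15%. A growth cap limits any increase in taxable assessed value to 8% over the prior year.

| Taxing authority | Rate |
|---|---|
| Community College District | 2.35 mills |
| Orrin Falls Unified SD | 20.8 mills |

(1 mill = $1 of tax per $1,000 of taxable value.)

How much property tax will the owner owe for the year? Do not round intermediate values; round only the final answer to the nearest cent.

$5,942.98

Uncapped assessed value = $2,357,000 × 0.15 = $353,550
Cap limit = $237,700 × 1.08 = $256,716
Taxable assessed value = min($353,550, $256,716) = $256,716 (cap binds)
Community College District: $256,716 × 0.00235 = $603.2826
Orrin Falls Unified SD: $256,716 × 0.0208 = $5,339.6928
Total = $5,942.9754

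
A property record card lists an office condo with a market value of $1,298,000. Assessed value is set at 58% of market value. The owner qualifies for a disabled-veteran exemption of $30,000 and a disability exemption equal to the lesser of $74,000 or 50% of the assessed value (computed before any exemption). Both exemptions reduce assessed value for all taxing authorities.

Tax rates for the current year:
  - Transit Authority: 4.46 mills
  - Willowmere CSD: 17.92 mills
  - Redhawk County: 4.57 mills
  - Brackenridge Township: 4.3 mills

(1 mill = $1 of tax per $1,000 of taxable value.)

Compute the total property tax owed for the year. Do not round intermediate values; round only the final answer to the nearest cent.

$20,276.25

Assessed value = $1,298,000 × 0.58 = $752,840
Disability exemption = min($74,000, 50% × $752,840) = min($74,000, $376,420) = $74,000 (dollar cap binds)
Taxable value = $752,840 − $30,000 − $74,000 = $648,840
Transit Authority: $648,840 × 0.00446 = $2,893.8264
Willowmere CSD: $648,840 × 0.01792 = $11,627.2128
Redhawk County: $648,840 × 0.00457 = $2,965.1988
Brackenridge Township: $648,840 × 0.0043 = $2,790.012
Total = $20,276.25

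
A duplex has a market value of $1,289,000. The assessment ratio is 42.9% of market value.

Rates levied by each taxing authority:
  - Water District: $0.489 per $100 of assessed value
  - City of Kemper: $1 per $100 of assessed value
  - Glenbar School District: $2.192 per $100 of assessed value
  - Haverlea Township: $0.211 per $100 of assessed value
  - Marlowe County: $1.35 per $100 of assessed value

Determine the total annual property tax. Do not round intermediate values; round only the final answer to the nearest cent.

Assessed value = $1,289,000 × 0.429 = $552,981
Water District: $552,981 × 0.00489 = $2,704.07709
City of Kemper: $552,981 × 0.01 = $5,529.81
Glenbar School District: $552,981 × 0.02192 = $12,121.34352
Haverlea Township: $552,981 × 0.00211 = $1,166.78991
Marlowe County: $552,981 × 0.0135 = $7,465.2435
Total = $2,704.07709 + $5,529.81 + $12,121.34352 + $1,166.78991 + $7,465.2435 = $28,987.26402

$28,987.26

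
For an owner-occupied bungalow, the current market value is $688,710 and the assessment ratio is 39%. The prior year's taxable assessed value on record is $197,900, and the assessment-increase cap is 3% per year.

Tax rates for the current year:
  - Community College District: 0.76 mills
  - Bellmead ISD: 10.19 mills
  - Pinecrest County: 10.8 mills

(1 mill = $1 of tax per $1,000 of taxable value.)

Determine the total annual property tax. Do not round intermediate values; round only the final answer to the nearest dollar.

Uncapped assessed value = $688,710 × 0.39 = $268,596.9
Cap limit = $197,900 × 1.03 = $203,837
Taxable assessed value = min($268,596.9, $203,837) = $203,837 (cap binds)
Community College District: $203,837 × 0.00076 = $154.91612
Bellmead ISD: $203,837 × 0.01019 = $2,077.09903
Pinecrest County: $203,837 × 0.0108 = $2,201.4396
Total = $4,433.45475

$4,433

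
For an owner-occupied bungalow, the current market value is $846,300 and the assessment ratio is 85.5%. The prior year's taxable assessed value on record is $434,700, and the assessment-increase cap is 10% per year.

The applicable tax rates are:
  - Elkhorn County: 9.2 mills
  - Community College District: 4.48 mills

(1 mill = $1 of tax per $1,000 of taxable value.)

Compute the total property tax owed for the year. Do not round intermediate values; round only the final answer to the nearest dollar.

$6,541

Uncapped assessed value = $846,300 × 0.855 = $723,586.5
Cap limit = $434,700 × 1.1 = $478,170
Taxable assessed value = min($723,586.5, $478,170) = $478,170 (cap binds)
Elkhorn County: $478,170 × 0.0092 = $4,399.164
Community College District: $478,170 × 0.00448 = $2,142.2016
Total = $6,541.3656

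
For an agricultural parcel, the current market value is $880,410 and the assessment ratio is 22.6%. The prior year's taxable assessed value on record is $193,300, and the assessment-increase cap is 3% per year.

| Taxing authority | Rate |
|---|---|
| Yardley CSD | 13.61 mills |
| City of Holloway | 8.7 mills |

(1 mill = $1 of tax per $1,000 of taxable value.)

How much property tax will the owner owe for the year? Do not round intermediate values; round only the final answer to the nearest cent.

Uncapped assessed value = $880,410 × 0.226 = $198,972.66
Cap limit = $193,300 × 1.03 = $199,099
Taxable assessed value = min($198,972.66, $199,099) = $198,972.66 (cap does not bind)
Yardley CSD: $198,972.66 × 0.01361 = $2,708.0179026
City of Holloway: $198,972.66 × 0.0087 = $1,731.062142
Total = $4,439.0800446

$4,439.08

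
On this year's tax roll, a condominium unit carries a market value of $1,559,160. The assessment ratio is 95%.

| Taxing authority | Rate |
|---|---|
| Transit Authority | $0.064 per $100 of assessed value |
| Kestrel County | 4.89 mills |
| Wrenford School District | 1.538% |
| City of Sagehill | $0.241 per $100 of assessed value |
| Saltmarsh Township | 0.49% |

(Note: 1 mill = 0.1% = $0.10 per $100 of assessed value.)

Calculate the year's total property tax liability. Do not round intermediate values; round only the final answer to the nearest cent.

$41,799.52

Assessed value = $1,559,160 × 0.95 = $1,481,202
Transit Authority: $1,481,202 × 0.00064 = $947.96928
Kestrel County: $1,481,202 × 0.00489 = $7,243.07778
Wrenford School District: $1,481,202 × 0.01538 = $22,780.88676
City of Sagehill: $1,481,202 × 0.00241 = $3,569.69682
Saltmarsh Township: $1,481,202 × 0.0049 = $7,257.8898
Total = $41,799.52044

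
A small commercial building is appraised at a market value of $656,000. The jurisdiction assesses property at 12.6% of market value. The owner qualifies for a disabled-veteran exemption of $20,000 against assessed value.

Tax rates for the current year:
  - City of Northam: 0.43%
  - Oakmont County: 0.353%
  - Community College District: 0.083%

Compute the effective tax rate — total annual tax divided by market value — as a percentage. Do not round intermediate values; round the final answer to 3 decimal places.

Assessed value = $656,000 × 0.126 = $82,656
Taxable value = $82,656 − $20,000 = $62,656
City of Northam: $62,656 × 0.0043 = $269.4208
Oakmont County: $62,656 × 0.00353 = $221.17568
Community College District: $62,656 × 0.00083 = $52.00448
Total tax = $542.60096
Effective rate = $542.60096 ÷ $656,000 = 0.083% of market value

0.083%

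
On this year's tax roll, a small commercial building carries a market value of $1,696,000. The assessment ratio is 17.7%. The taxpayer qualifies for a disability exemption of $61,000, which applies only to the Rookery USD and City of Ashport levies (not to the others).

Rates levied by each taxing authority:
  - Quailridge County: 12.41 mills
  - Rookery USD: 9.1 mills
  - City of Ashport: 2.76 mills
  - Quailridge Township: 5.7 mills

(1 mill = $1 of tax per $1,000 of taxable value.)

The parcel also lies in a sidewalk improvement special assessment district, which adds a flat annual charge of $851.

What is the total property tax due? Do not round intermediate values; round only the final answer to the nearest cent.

Assessed value = $1,696,000 × 0.177 = $300,192
Quailridge County: $300,192 × 0.01241 = $3,725.38272
Rookery USD: ($300,192 − $61,000) × 0.0091 = $239,192 × 0.0091 = $2,176.6472
City of Ashport: ($300,192 − $61,000) × 0.00276 = $239,192 × 0.00276 = $660.16992
Quailridge Township: $300,192 × 0.0057 = $1,711.0944
Levies subtotal = $8,273.29424
Total = $8,273.29424 + $851 = $9,124.29424

$9,124.29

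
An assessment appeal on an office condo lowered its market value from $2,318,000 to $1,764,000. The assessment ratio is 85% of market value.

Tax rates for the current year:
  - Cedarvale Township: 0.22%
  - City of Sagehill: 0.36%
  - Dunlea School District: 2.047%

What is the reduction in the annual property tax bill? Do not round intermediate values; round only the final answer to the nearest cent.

$12,370.54

Old assessed value = $2,318,000 × 0.85 = $1,970,300
New assessed value = $1,764,000 × 0.85 = $1,499,400
Combined rate = 0.0022 + 0.0036 + 0.02047 = 0.02627
Old tax = $1,970,300 × 0.02627 = $51,759.781
New tax = $1,499,400 × 0.02627 = $39,389.238
Reduction = $51,759.781 − $39,389.238 = $12,370.543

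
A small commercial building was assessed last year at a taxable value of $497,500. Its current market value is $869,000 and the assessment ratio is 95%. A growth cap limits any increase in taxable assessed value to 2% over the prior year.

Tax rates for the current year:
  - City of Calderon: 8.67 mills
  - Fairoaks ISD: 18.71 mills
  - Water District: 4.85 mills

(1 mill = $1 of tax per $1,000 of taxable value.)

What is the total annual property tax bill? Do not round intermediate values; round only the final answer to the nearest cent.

$16,355.11

Uncapped assessed value = $869,000 × 0.95 = $825,550
Cap limit = $497,500 × 1.02 = $507,450
Taxable assessed value = min($825,550, $507,450) = $507,450 (cap binds)
City of Calderon: $507,450 × 0.00867 = $4,399.5915
Fairoaks ISD: $507,450 × 0.01871 = $9,494.3895
Water District: $507,450 × 0.00485 = $2,461.1325
Total = $16,355.1135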